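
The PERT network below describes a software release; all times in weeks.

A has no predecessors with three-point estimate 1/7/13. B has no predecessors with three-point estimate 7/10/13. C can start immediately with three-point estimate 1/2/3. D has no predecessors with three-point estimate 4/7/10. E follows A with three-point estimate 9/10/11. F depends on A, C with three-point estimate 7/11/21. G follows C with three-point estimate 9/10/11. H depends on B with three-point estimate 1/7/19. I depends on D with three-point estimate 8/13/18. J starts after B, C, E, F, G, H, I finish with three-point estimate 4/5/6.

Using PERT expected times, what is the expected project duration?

25 weeks

te_A = (1 + 4·7 + 13)/6 = 42/6 = 7
te_B = (7 + 4·10 + 13)/6 = 60/6 = 10
te_C = (1 + 4·2 + 3)/6 = 12/6 = 2
te_D = (4 + 4·7 + 10)/6 = 42/6 = 7
te_E = (9 + 4·10 + 11)/6 = 60/6 = 10
te_F = (7 + 4·11 + 21)/6 = 72/6 = 12
te_G = (9 + 4·10 + 11)/6 = 60/6 = 10
te_H = (1 + 4·7 + 19)/6 = 48/6 = 8
te_I = (8 + 4·13 + 18)/6 = 78/6 = 13
te_J = (4 + 4·5 + 6)/6 = 30/6 = 5

Forward pass:
ES_A = 0; EF_A = 7
ES_B = 0; EF_B = 10
ES_C = 0; EF_C = 2
ES_D = 0; EF_D = 7
ES_E = 7; EF_E = 7+10 = 17
ES_F = max(EF_A=7, EF_C=2) = 7; EF_F = 7+12 = 19
ES_G = 2; EF_G = 2+10 = 12
ES_H = 10; EF_H = 10+8 = 18
ES_I = 7; EF_I = 7+13 = 20
ES_J = max(EF_B=10, EF_C=2, EF_E=17, EF_F=19, EF_G=12, EF_H=18, EF_I=20) = 20; EF_J = 20+5 = 25
Expected project duration μ = 25 weeks. Critical path: D → I → J.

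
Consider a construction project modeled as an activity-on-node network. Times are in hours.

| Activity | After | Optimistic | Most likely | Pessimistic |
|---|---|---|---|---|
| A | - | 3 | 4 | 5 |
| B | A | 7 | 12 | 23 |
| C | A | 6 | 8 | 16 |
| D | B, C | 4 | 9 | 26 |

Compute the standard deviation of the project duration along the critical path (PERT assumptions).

4.55 hours

te_A = (3 + 4·4 + 5)/6 = 24/6 = 4; σ²_A = ((5−3)/6)² = 0.111
te_B = (7 + 4·12 + 23)/6 = 78/6 = 13; σ²_B = ((23−7)/6)² = 7.111
te_C = (6 + 4·8 + 16)/6 = 54/6 = 9; σ²_C = ((16−6)/6)² = 2.778
te_D = (4 + 4·9 + 26)/6 = 66/6 = 11; σ²_D = ((26−4)/6)² = 13.444

Forward pass:
ES_A = 0; EF_A = 4
ES_B = 4; EF_B = 4+13 = 17
ES_C = 4; EF_C = 4+9 = 13
ES_D = max(EF_B=17, EF_C=13) = 17; EF_D = 17+11 = 28
Expected project duration μ = 28 hours. Critical path: A → B → D.

Variance along critical path = 0.111 + 7.111 + 13.444 = 20.667
σ = √20.667 = 4.546 hours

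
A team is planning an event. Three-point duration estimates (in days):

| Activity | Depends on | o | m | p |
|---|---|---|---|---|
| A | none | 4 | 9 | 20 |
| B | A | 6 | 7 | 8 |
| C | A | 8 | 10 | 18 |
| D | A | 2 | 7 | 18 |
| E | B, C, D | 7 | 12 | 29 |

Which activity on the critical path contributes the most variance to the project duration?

te_A = (4 + 4·9 + 20)/6 = 60/6 = 10; σ²_A = ((20−4)/6)² = 7.111
te_B = (6 + 4·7 + 8)/6 = 42/6 = 7; σ²_B = ((8−6)/6)² = 0.111
te_C = (8 + 4·10 + 18)/6 = 66/6 = 11; σ²_C = ((18−8)/6)² = 2.778
te_D = (2 + 4·7 + 18)/6 = 48/6 = 8; σ²_D = ((18−2)/6)² = 7.111
te_E = (7 + 4·12 + 29)/6 = 84/6 = 14; σ²_E = ((29−7)/6)² = 13.444

Forward pass:
ES_A = 0; EF_A = 10
ES_B = 10; EF_B = 10+7 = 17
ES_C = 10; EF_C = 10+11 = 21
ES_D = 10; EF_D = 10+8 = 18
ES_E = max(EF_B=17, EF_C=21, EF_D=18) = 21; EF_E = 21+14 = 35
Expected project duration μ = 35 days. Critical path: A → C → E.

Variances on critical path: σ²_A=7.111, σ²_C=2.778, σ²_E=13.444.
Largest is σ²_E = 13.444.

E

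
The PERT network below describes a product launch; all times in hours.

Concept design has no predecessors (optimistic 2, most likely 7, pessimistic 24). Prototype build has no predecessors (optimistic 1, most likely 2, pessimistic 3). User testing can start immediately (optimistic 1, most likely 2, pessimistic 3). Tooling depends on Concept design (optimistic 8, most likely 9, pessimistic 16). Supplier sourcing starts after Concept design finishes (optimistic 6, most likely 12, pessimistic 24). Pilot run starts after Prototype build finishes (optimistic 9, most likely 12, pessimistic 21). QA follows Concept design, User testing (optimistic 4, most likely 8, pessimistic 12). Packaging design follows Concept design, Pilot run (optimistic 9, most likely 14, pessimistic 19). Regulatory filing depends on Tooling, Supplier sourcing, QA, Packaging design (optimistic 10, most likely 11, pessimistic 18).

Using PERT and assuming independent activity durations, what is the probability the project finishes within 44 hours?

0.846

te_Concept design = (2 + 4·7 + 24)/6 = 54/6 = 9; σ²_Concept design = ((24−2)/6)² = 13.444
te_Prototype build = (1 + 4·2 + 3)/6 = 12/6 = 2; σ²_Prototype build = ((3−1)/6)² = 0.111
te_User testing = (1 + 4·2 + 3)/6 = 12/6 = 2; σ²_User testing = ((3−1)/6)² = 0.111
te_Tooling = (8 + 4·9 + 16)/6 = 60/6 = 10; σ²_Tooling = ((16−8)/6)² = 1.778
te_Supplier sourcing = (6 + 4·12 + 24)/6 = 78/6 = 13; σ²_Supplier sourcing = ((24−6)/6)² = 9.000
te_Pilot run = (9 + 4·12 + 21)/6 = 78/6 = 13; σ²_Pilot run = ((21−9)/6)² = 4.000
te_QA = (4 + 4·8 + 12)/6 = 48/6 = 8; σ²_QA = ((12−4)/6)² = 1.778
te_Packaging design = (9 + 4·14 + 19)/6 = 84/6 = 14; σ²_Packaging design = ((19−9)/6)² = 2.778
te_Regulatory filing = (10 + 4·11 + 18)/6 = 72/6 = 12; σ²_Regulatory filing = ((18−10)/6)² = 1.778

Forward pass:
ES_Concept design = 0; EF_Concept design = 9
ES_Prototype build = 0; EF_Prototype build = 2
ES_User testing = 0; EF_User testing = 2
ES_Tooling = 9; EF_Tooling = 9+10 = 19
ES_Supplier sourcing = 9; EF_Supplier sourcing = 9+13 = 22
ES_Pilot run = 2; EF_Pilot run = 2+13 = 15
ES_QA = max(EF_Concept design=9, EF_User testing=2) = 9; EF_QA = 9+8 = 17
ES_Packaging design = max(EF_Concept design=9, EF_Pilot run=15) = 15; EF_Packaging design = 15+14 = 29
ES_Regulatory filing = max(EF_Tooling=19, EF_Supplier sourcing=22, EF_QA=17, EF_Packaging design=29) = 29; EF_Regulatory filing = 29+12 = 41
Expected project duration μ = 41 hours. Critical path: Prototype build → Pilot run → Packaging design → Regulatory filing.

Variance along critical path = 0.111 + 4.000 + 2.778 + 1.778 = 8.667; σ = √8.667 = 2.944 hours.
Z = (44 − 41) / 2.944 = 1.019
P(T ≤ 44) = Φ(1.019) ≈ 0.846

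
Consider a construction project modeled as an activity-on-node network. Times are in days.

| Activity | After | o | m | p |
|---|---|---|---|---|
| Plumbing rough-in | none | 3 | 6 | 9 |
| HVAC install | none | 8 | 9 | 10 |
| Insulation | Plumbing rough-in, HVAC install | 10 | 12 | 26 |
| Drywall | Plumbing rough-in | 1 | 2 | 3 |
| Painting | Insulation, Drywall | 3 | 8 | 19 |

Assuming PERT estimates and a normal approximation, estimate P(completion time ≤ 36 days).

te_Plumbing rough-in = (3 + 4·6 + 9)/6 = 36/6 = 6; σ²_Plumbing rough-in = ((9−3)/6)² = 1.000
te_HVAC install = (8 + 4·9 + 10)/6 = 54/6 = 9; σ²_HVAC install = ((10−8)/6)² = 0.111
te_Insulation = (10 + 4·12 + 26)/6 = 84/6 = 14; σ²_Insulation = ((26−10)/6)² = 7.111
te_Drywall = (1 + 4·2 + 3)/6 = 12/6 = 2; σ²_Drywall = ((3−1)/6)² = 0.111
te_Painting = (3 + 4·8 + 19)/6 = 54/6 = 9; σ²_Painting = ((19−3)/6)² = 7.111

Forward pass:
ES_Plumbing rough-in = 0; EF_Plumbing rough-in = 6
ES_HVAC install = 0; EF_HVAC install = 9
ES_Insulation = max(EF_Plumbing rough-in=6, EF_HVAC install=9) = 9; EF_Insulation = 9+14 = 23
ES_Drywall = 6; EF_Drywall = 6+2 = 8
ES_Painting = max(EF_Insulation=23, EF_Drywall=8) = 23; EF_Painting = 23+9 = 32
Expected project duration μ = 32 days. Critical path: HVAC install → Insulation → Painting.

Variance along critical path = 0.111 + 7.111 + 7.111 = 14.333; σ = √14.333 = 3.786 days.
Z = (36 − 32) / 3.786 = 1.057
P(T ≤ 36) = Φ(1.057) ≈ 0.855

0.855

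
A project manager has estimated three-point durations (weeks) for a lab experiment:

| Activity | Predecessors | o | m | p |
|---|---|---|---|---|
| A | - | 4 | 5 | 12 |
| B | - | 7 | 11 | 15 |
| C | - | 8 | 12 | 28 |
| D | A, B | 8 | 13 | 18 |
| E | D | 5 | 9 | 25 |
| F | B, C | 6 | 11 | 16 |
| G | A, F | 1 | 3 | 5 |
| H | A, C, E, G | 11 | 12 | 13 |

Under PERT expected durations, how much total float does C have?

te_A = (4 + 4·5 + 12)/6 = 36/6 = 6
te_B = (7 + 4·11 + 15)/6 = 66/6 = 11
te_C = (8 + 4·12 + 28)/6 = 84/6 = 14
te_D = (8 + 4·13 + 18)/6 = 78/6 = 13
te_E = (5 + 4·9 + 25)/6 = 66/6 = 11
te_F = (6 + 4·11 + 16)/6 = 66/6 = 11
te_G = (1 + 4·3 + 5)/6 = 18/6 = 3
te_H = (11 + 4·12 + 13)/6 = 72/6 = 12

Forward pass:
ES_A = 0; EF_A = 6
ES_B = 0; EF_B = 11
ES_C = 0; EF_C = 14
ES_D = max(EF_A=6, EF_B=11) = 11; EF_D = 11+13 = 24
ES_E = 24; EF_E = 24+11 = 35
ES_F = max(EF_B=11, EF_C=14) = 14; EF_F = 14+11 = 25
ES_G = max(EF_A=6, EF_F=25) = 25; EF_G = 25+3 = 28
ES_H = max(EF_A=6, EF_C=14, EF_E=35, EF_G=28) = 35; EF_H = 35+12 = 47
Expected project duration μ = 47 weeks. Critical path: B → D → E → H.

Backward pass:
LF_H = 47; LS_H = 47−12 = 35
LF_G = LS_H = 35; LS_G = 35−3 = 32
LF_F = LS_G = 32; LS_F = 32−11 = 21
LF_E = LS_H = 35; LS_E = 35−11 = 24
LF_D = LS_E = 24; LS_D = 24−13 = 11
LF_C = min(LS_F=21, LS_H=35) = 21; LS_C = 21−14 = 7
LF_B = min(LS_D=11, LS_F=21) = 11; LS_B = 11−11 = 0
LF_A = min(LS_D=11, LS_G=32, LS_H=35) = 11; LS_A = 11−6 = 5
Slack_C = LS_C − ES_C = 7 − 0 = 7

7 weeks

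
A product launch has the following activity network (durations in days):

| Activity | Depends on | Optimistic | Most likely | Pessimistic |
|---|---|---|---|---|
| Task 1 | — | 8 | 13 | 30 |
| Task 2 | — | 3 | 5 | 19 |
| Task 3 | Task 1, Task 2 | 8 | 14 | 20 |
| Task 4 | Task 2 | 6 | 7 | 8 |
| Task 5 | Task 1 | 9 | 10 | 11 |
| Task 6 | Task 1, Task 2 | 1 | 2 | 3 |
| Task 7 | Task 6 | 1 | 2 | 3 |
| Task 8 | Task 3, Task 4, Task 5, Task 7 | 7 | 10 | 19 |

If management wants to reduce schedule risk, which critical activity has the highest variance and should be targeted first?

Task 1

te_Task 1 = (8 + 4·13 + 30)/6 = 90/6 = 15; σ²_Task 1 = ((30−8)/6)² = 13.444
te_Task 2 = (3 + 4·5 + 19)/6 = 42/6 = 7; σ²_Task 2 = ((19−3)/6)² = 7.111
te_Task 3 = (8 + 4·14 + 20)/6 = 84/6 = 14; σ²_Task 3 = ((20−8)/6)² = 4.000
te_Task 4 = (6 + 4·7 + 8)/6 = 42/6 = 7; σ²_Task 4 = ((8−6)/6)² = 0.111
te_Task 5 = (9 + 4·10 + 11)/6 = 60/6 = 10; σ²_Task 5 = ((11−9)/6)² = 0.111
te_Task 6 = (1 + 4·2 + 3)/6 = 12/6 = 2; σ²_Task 6 = ((3−1)/6)² = 0.111
te_Task 7 = (1 + 4·2 + 3)/6 = 12/6 = 2; σ²_Task 7 = ((3−1)/6)² = 0.111
te_Task 8 = (7 + 4·10 + 19)/6 = 66/6 = 11; σ²_Task 8 = ((19−7)/6)² = 4.000

Forward pass:
ES_Task 1 = 0; EF_Task 1 = 15
ES_Task 2 = 0; EF_Task 2 = 7
ES_Task 3 = max(EF_Task 1=15, EF_Task 2=7) = 15; EF_Task 3 = 15+14 = 29
ES_Task 4 = 7; EF_Task 4 = 7+7 = 14
ES_Task 5 = 15; EF_Task 5 = 15+10 = 25
ES_Task 6 = max(EF_Task 1=15, EF_Task 2=7) = 15; EF_Task 6 = 15+2 = 17
ES_Task 7 = 17; EF_Task 7 = 17+2 = 19
ES_Task 8 = max(EF_Task 3=29, EF_Task 4=14, EF_Task 5=25, EF_Task 7=19) = 29; EF_Task 8 = 29+11 = 40
Expected project duration μ = 40 days. Critical path: Task 1 → Task 3 → Task 8.

Variances on critical path: σ²_Task 1=13.444, σ²_Task 3=4.000, σ²_Task 8=4.000.
Largest is σ²_Task 1 = 13.444.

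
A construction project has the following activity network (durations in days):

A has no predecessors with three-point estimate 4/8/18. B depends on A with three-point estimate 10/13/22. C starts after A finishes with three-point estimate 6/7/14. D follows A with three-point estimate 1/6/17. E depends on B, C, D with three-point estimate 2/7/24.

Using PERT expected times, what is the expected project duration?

te_A = (4 + 4·8 + 18)/6 = 54/6 = 9
te_B = (10 + 4·13 + 22)/6 = 84/6 = 14
te_C = (6 + 4·7 + 14)/6 = 48/6 = 8
te_D = (1 + 4·6 + 17)/6 = 42/6 = 7
te_E = (2 + 4·7 + 24)/6 = 54/6 = 9

Forward pass:
ES_A = 0; EF_A = 9
ES_B = 9; EF_B = 9+14 = 23
ES_C = 9; EF_C = 9+8 = 17
ES_D = 9; EF_D = 9+7 = 16
ES_E = max(EF_B=23, EF_C=17, EF_D=16) = 23; EF_E = 23+9 = 32
Expected project duration μ = 32 days. Critical path: A → B → E.

32 days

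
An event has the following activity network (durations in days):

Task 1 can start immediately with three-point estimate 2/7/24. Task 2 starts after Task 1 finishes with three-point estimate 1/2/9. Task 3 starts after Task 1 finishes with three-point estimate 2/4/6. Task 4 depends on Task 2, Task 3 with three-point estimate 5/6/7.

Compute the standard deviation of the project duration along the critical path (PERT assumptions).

3.74 days

te_Task 1 = (2 + 4·7 + 24)/6 = 54/6 = 9; σ²_Task 1 = ((24−2)/6)² = 13.444
te_Task 2 = (1 + 4·2 + 9)/6 = 18/6 = 3; σ²_Task 2 = ((9−1)/6)² = 1.778
te_Task 3 = (2 + 4·4 + 6)/6 = 24/6 = 4; σ²_Task 3 = ((6−2)/6)² = 0.444
te_Task 4 = (5 + 4·6 + 7)/6 = 36/6 = 6; σ²_Task 4 = ((7−5)/6)² = 0.111

Forward pass:
ES_Task 1 = 0; EF_Task 1 = 9
ES_Task 2 = 9; EF_Task 2 = 9+3 = 12
ES_Task 3 = 9; EF_Task 3 = 9+4 = 13
ES_Task 4 = max(EF_Task 2=12, EF_Task 3=13) = 13; EF_Task 4 = 13+6 = 19
Expected project duration μ = 19 days. Critical path: Task 1 → Task 3 → Task 4.

Variance along critical path = 13.444 + 0.444 + 0.111 = 14.000
σ = √14.000 = 3.742 days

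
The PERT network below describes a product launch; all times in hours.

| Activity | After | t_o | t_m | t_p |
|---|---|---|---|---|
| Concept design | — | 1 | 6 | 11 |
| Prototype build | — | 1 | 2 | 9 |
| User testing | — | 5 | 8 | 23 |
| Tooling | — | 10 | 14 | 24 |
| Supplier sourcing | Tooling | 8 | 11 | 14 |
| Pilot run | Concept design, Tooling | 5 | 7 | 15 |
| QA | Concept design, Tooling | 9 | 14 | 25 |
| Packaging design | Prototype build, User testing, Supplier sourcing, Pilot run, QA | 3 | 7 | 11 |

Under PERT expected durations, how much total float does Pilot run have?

te_Concept design = (1 + 4·6 + 11)/6 = 36/6 = 6
te_Prototype build = (1 + 4·2 + 9)/6 = 18/6 = 3
te_User testing = (5 + 4·8 + 23)/6 = 60/6 = 10
te_Tooling = (10 + 4·14 + 24)/6 = 90/6 = 15
te_Supplier sourcing = (8 + 4·11 + 14)/6 = 66/6 = 11
te_Pilot run = (5 + 4·7 + 15)/6 = 48/6 = 8
te_QA = (9 + 4·14 + 25)/6 = 90/6 = 15
te_Packaging design = (3 + 4·7 + 11)/6 = 42/6 = 7

Forward pass:
ES_Concept design = 0; EF_Concept design = 6
ES_Prototype build = 0; EF_Prototype build = 3
ES_User testing = 0; EF_User testing = 10
ES_Tooling = 0; EF_Tooling = 15
ES_Supplier sourcing = 15; EF_Supplier sourcing = 15+11 = 26
ES_Pilot run = max(EF_Concept design=6, EF_Tooling=15) = 15; EF_Pilot run = 15+8 = 23
ES_QA = max(EF_Concept design=6, EF_Tooling=15) = 15; EF_QA = 15+15 = 30
ES_Packaging design = max(EF_Prototype build=3, EF_User testing=10, EF_Supplier sourcing=26, EF_Pilot run=23, EF_QA=30) = 30; EF_Packaging design = 30+7 = 37
Expected project duration μ = 37 hours. Critical path: Tooling → QA → Packaging design.

Backward pass:
LF_Packaging design = 37; LS_Packaging design = 37−7 = 30
LF_QA = LS_Packaging design = 30; LS_QA = 30−15 = 15
LF_Pilot run = LS_Packaging design = 30; LS_Pilot run = 30−8 = 22
LF_Supplier sourcing = LS_Packaging design = 30; LS_Supplier sourcing = 30−11 = 19
LF_Tooling = min(LS_Supplier sourcing=19, LS_Pilot run=22, LS_QA=15) = 15; LS_Tooling = 15−15 = 0
LF_User testing = LS_Packaging design = 30; LS_User testing = 30−10 = 20
LF_Prototype build = LS_Packaging design = 30; LS_Prototype build = 30−3 = 27
LF_Concept design = min(LS_Pilot run=22, LS_QA=15) = 15; LS_Concept design = 15−6 = 9
Slack_Pilot run = LS_Pilot run − ES_Pilot run = 22 − 15 = 7

7 hours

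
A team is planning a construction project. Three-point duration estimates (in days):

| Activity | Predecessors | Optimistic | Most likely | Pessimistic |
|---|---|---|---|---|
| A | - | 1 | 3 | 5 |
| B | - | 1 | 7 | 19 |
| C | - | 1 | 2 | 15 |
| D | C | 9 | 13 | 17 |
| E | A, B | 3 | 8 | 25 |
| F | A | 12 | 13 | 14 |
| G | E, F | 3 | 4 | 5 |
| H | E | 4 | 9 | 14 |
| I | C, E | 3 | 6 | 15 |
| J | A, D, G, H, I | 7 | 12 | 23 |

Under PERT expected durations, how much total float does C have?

10 days

te_A = (1 + 4·3 + 5)/6 = 18/6 = 3
te_B = (1 + 4·7 + 19)/6 = 48/6 = 8
te_C = (1 + 4·2 + 15)/6 = 24/6 = 4
te_D = (9 + 4·13 + 17)/6 = 78/6 = 13
te_E = (3 + 4·8 + 25)/6 = 60/6 = 10
te_F = (12 + 4·13 + 14)/6 = 78/6 = 13
te_G = (3 + 4·4 + 5)/6 = 24/6 = 4
te_H = (4 + 4·9 + 14)/6 = 54/6 = 9
te_I = (3 + 4·6 + 15)/6 = 42/6 = 7
te_J = (7 + 4·12 + 23)/6 = 78/6 = 13

Forward pass:
ES_A = 0; EF_A = 3
ES_B = 0; EF_B = 8
ES_C = 0; EF_C = 4
ES_D = 4; EF_D = 4+13 = 17
ES_E = max(EF_A=3, EF_B=8) = 8; EF_E = 8+10 = 18
ES_F = 3; EF_F = 3+13 = 16
ES_G = max(EF_E=18, EF_F=16) = 18; EF_G = 18+4 = 22
ES_H = 18; EF_H = 18+9 = 27
ES_I = max(EF_C=4, EF_E=18) = 18; EF_I = 18+7 = 25
ES_J = max(EF_A=3, EF_D=17, EF_G=22, EF_H=27, EF_I=25) = 27; EF_J = 27+13 = 40
Expected project duration μ = 40 days. Critical path: B → E → H → J.

Backward pass:
LF_J = 40; LS_J = 40−13 = 27
LF_I = LS_J = 27; LS_I = 27−7 = 20
LF_H = LS_J = 27; LS_H = 27−9 = 18
LF_G = LS_J = 27; LS_G = 27−4 = 23
LF_F = LS_G = 23; LS_F = 23−13 = 10
LF_E = min(LS_G=23, LS_H=18, LS_I=20) = 18; LS_E = 18−10 = 8
LF_D = LS_J = 27; LS_D = 27−13 = 14
LF_C = min(LS_D=14, LS_I=20) = 14; LS_C = 14−4 = 10
LF_B = LS_E = 8; LS_B = 8−8 = 0
LF_A = min(LS_E=8, LS_F=10, LS_J=27) = 8; LS_A = 8−3 = 5
Slack_C = LS_C − ES_C = 10 − 0 = 10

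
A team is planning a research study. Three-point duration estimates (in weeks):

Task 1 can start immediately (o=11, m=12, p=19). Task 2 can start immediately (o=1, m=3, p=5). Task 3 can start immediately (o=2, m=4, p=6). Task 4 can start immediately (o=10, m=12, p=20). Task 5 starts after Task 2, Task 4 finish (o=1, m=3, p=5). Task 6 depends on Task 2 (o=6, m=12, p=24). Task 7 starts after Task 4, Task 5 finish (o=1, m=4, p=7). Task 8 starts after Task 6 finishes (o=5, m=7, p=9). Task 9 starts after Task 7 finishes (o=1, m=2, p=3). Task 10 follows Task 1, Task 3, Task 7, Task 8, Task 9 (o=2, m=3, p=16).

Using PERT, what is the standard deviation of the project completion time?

3.92 weeks

te_Task 1 = (11 + 4·12 + 19)/6 = 78/6 = 13; σ²_Task 1 = ((19−11)/6)² = 1.778
te_Task 2 = (1 + 4·3 + 5)/6 = 18/6 = 3; σ²_Task 2 = ((5−1)/6)² = 0.444
te_Task 3 = (2 + 4·4 + 6)/6 = 24/6 = 4; σ²_Task 3 = ((6−2)/6)² = 0.444
te_Task 4 = (10 + 4·12 + 20)/6 = 78/6 = 13; σ²_Task 4 = ((20−10)/6)² = 2.778
te_Task 5 = (1 + 4·3 + 5)/6 = 18/6 = 3; σ²_Task 5 = ((5−1)/6)² = 0.444
te_Task 6 = (6 + 4·12 + 24)/6 = 78/6 = 13; σ²_Task 6 = ((24−6)/6)² = 9.000
te_Task 7 = (1 + 4·4 + 7)/6 = 24/6 = 4; σ²_Task 7 = ((7−1)/6)² = 1.000
te_Task 8 = (5 + 4·7 + 9)/6 = 42/6 = 7; σ²_Task 8 = ((9−5)/6)² = 0.444
te_Task 9 = (1 + 4·2 + 3)/6 = 12/6 = 2; σ²_Task 9 = ((3−1)/6)² = 0.111
te_Task 10 = (2 + 4·3 + 16)/6 = 30/6 = 5; σ²_Task 10 = ((16−2)/6)² = 5.444

Forward pass:
ES_Task 1 = 0; EF_Task 1 = 13
ES_Task 2 = 0; EF_Task 2 = 3
ES_Task 3 = 0; EF_Task 3 = 4
ES_Task 4 = 0; EF_Task 4 = 13
ES_Task 5 = max(EF_Task 2=3, EF_Task 4=13) = 13; EF_Task 5 = 13+3 = 16
ES_Task 6 = 3; EF_Task 6 = 3+13 = 16
ES_Task 7 = max(EF_Task 4=13, EF_Task 5=16) = 16; EF_Task 7 = 16+4 = 20
ES_Task 8 = 16; EF_Task 8 = 16+7 = 23
ES_Task 9 = 20; EF_Task 9 = 20+2 = 22
ES_Task 10 = max(EF_Task 1=13, EF_Task 3=4, EF_Task 7=20, EF_Task 8=23, EF_Task 9=22) = 23; EF_Task 10 = 23+5 = 28
Expected project duration μ = 28 weeks. Critical path: Task 2 → Task 6 → Task 8 → Task 10.

Variance along critical path = 0.444 + 9.000 + 0.444 + 5.444 = 15.333
σ = √15.333 = 3.916 weeks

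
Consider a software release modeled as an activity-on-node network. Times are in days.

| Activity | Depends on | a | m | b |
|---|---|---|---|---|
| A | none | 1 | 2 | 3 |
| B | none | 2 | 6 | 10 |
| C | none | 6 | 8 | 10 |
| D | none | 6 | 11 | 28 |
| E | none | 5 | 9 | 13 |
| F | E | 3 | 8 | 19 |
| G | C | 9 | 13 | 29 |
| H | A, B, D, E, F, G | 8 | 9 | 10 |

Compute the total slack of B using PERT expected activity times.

17 days

te_A = (1 + 4·2 + 3)/6 = 12/6 = 2
te_B = (2 + 4·6 + 10)/6 = 36/6 = 6
te_C = (6 + 4·8 + 10)/6 = 48/6 = 8
te_D = (6 + 4·11 + 28)/6 = 78/6 = 13
te_E = (5 + 4·9 + 13)/6 = 54/6 = 9
te_F = (3 + 4·8 + 19)/6 = 54/6 = 9
te_G = (9 + 4·13 + 29)/6 = 90/6 = 15
te_H = (8 + 4·9 + 10)/6 = 54/6 = 9

Forward pass:
ES_A = 0; EF_A = 2
ES_B = 0; EF_B = 6
ES_C = 0; EF_C = 8
ES_D = 0; EF_D = 13
ES_E = 0; EF_E = 9
ES_F = 9; EF_F = 9+9 = 18
ES_G = 8; EF_G = 8+15 = 23
ES_H = max(EF_A=2, EF_B=6, EF_D=13, EF_E=9, EF_F=18, EF_G=23) = 23; EF_H = 23+9 = 32
Expected project duration μ = 32 days. Critical path: C → G → H.

Backward pass:
LF_H = 32; LS_H = 32−9 = 23
LF_G = LS_H = 23; LS_G = 23−15 = 8
LF_F = LS_H = 23; LS_F = 23−9 = 14
LF_E = min(LS_F=14, LS_H=23) = 14; LS_E = 14−9 = 5
LF_D = LS_H = 23; LS_D = 23−13 = 10
LF_C = LS_G = 8; LS_C = 8−8 = 0
LF_B = LS_H = 23; LS_B = 23−6 = 17
LF_A = LS_H = 23; LS_A = 23−2 = 21
Slack_B = LS_B − ES_B = 17 − 0 = 17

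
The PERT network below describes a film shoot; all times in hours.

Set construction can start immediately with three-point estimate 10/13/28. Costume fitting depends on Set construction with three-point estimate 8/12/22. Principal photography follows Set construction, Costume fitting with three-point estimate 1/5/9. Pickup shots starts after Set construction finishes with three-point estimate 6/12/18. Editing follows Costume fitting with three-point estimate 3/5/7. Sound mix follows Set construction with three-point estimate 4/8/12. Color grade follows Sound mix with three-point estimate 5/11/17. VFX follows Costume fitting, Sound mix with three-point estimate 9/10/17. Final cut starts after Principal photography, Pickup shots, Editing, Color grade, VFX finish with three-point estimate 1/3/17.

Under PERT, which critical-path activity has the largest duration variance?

te_Set construction = (10 + 4·13 + 28)/6 = 90/6 = 15; σ²_Set construction = ((28−10)/6)² = 9.000
te_Costume fitting = (8 + 4·12 + 22)/6 = 78/6 = 13; σ²_Costume fitting = ((22−8)/6)² = 5.444
te_Principal photography = (1 + 4·5 + 9)/6 = 30/6 = 5; σ²_Principal photography = ((9−1)/6)² = 1.778
te_Pickup shots = (6 + 4·12 + 18)/6 = 72/6 = 12; σ²_Pickup shots = ((18−6)/6)² = 4.000
te_Editing = (3 + 4·5 + 7)/6 = 30/6 = 5; σ²_Editing = ((7−3)/6)² = 0.444
te_Sound mix = (4 + 4·8 + 12)/6 = 48/6 = 8; σ²_Sound mix = ((12−4)/6)² = 1.778
te_Color grade = (5 + 4·11 + 17)/6 = 66/6 = 11; σ²_Color grade = ((17−5)/6)² = 4.000
te_VFX = (9 + 4·10 + 17)/6 = 66/6 = 11; σ²_VFX = ((17−9)/6)² = 1.778
te_Final cut = (1 + 4·3 + 17)/6 = 30/6 = 5; σ²_Final cut = ((17−1)/6)² = 7.111

Forward pass:
ES_Set construction = 0; EF_Set construction = 15
ES_Costume fitting = 15; EF_Costume fitting = 15+13 = 28
ES_Principal photography = max(EF_Set construction=15, EF_Costume fitting=28) = 28; EF_Principal photography = 28+5 = 33
ES_Pickup shots = 15; EF_Pickup shots = 15+12 = 27
ES_Editing = 28; EF_Editing = 28+5 = 33
ES_Sound mix = 15; EF_Sound mix = 15+8 = 23
ES_Color grade = 23; EF_Color grade = 23+11 = 34
ES_VFX = max(EF_Costume fitting=28, EF_Sound mix=23) = 28; EF_VFX = 28+11 = 39
ES_Final cut = max(EF_Principal photography=33, EF_Pickup shots=27, EF_Editing=33, EF_Color grade=34, EF_VFX=39) = 39; EF_Final cut = 39+5 = 44
Expected project duration μ = 44 hours. Critical path: Set construction → Costume fitting → VFX → Final cut.

Variances on critical path: σ²_Set construction=9.000, σ²_Costume fitting=5.444, σ²_VFX=1.778, σ²_Final cut=7.111.
Largest is σ²_Set construction = 9.000.

Set construction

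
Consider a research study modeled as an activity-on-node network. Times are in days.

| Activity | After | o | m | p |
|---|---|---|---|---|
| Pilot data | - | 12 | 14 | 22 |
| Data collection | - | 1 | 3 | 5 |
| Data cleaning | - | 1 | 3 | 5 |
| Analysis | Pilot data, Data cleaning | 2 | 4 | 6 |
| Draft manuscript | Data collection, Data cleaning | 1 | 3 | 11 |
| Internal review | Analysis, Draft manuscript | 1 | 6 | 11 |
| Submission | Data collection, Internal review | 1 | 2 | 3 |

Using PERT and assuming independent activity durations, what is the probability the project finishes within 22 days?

te_Pilot data = (12 + 4·14 + 22)/6 = 90/6 = 15; σ²_Pilot data = ((22−12)/6)² = 2.778
te_Data collection = (1 + 4·3 + 5)/6 = 18/6 = 3; σ²_Data collection = ((5−1)/6)² = 0.444
te_Data cleaning = (1 + 4·3 + 5)/6 = 18/6 = 3; σ²_Data cleaning = ((5−1)/6)² = 0.444
te_Analysis = (2 + 4·4 + 6)/6 = 24/6 = 4; σ²_Analysis = ((6−2)/6)² = 0.444
te_Draft manuscript = (1 + 4·3 + 11)/6 = 24/6 = 4; σ²_Draft manuscript = ((11−1)/6)² = 2.778
te_Internal review = (1 + 4·6 + 11)/6 = 36/6 = 6; σ²_Internal review = ((11−1)/6)² = 2.778
te_Submission = (1 + 4·2 + 3)/6 = 12/6 = 2; σ²_Submission = ((3−1)/6)² = 0.111

Forward pass:
ES_Pilot data = 0; EF_Pilot data = 15
ES_Data collection = 0; EF_Data collection = 3
ES_Data cleaning = 0; EF_Data cleaning = 3
ES_Analysis = max(EF_Pilot data=15, EF_Data cleaning=3) = 15; EF_Analysis = 15+4 = 19
ES_Draft manuscript = max(EF_Data collection=3, EF_Data cleaning=3) = 3; EF_Draft manuscript = 3+4 = 7
ES_Internal review = max(EF_Analysis=19, EF_Draft manuscript=7) = 19; EF_Internal review = 19+6 = 25
ES_Submission = max(EF_Data collection=3, EF_Internal review=25) = 25; EF_Submission = 25+2 = 27
Expected project duration μ = 27 days. Critical path: Pilot data → Analysis → Internal review → Submission.

Variance along critical path = 2.778 + 0.444 + 2.778 + 0.111 = 6.111; σ = √6.111 = 2.472 days.
Z = (22 − 27) / 2.472 = -2.023
P(T ≤ 22) = Φ(-2.023) ≈ 0.022

0.022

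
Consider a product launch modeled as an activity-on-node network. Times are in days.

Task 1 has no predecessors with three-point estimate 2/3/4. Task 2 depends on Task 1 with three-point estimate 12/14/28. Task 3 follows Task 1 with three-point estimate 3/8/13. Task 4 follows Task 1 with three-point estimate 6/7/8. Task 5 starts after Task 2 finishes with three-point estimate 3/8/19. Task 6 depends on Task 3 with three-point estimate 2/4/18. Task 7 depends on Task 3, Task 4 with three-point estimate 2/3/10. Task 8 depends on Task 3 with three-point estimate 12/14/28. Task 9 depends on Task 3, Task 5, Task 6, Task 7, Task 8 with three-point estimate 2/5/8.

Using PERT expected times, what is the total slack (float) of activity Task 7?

13 days

te_Task 1 = (2 + 4·3 + 4)/6 = 18/6 = 3
te_Task 2 = (12 + 4·14 + 28)/6 = 96/6 = 16
te_Task 3 = (3 + 4·8 + 13)/6 = 48/6 = 8
te_Task 4 = (6 + 4·7 + 8)/6 = 42/6 = 7
te_Task 5 = (3 + 4·8 + 19)/6 = 54/6 = 9
te_Task 6 = (2 + 4·4 + 18)/6 = 36/6 = 6
te_Task 7 = (2 + 4·3 + 10)/6 = 24/6 = 4
te_Task 8 = (12 + 4·14 + 28)/6 = 96/6 = 16
te_Task 9 = (2 + 4·5 + 8)/6 = 30/6 = 5

Forward pass:
ES_Task 1 = 0; EF_Task 1 = 3
ES_Task 2 = 3; EF_Task 2 = 3+16 = 19
ES_Task 3 = 3; EF_Task 3 = 3+8 = 11
ES_Task 4 = 3; EF_Task 4 = 3+7 = 10
ES_Task 5 = 19; EF_Task 5 = 19+9 = 28
ES_Task 6 = 11; EF_Task 6 = 11+6 = 17
ES_Task 7 = max(EF_Task 3=11, EF_Task 4=10) = 11; EF_Task 7 = 11+4 = 15
ES_Task 8 = 11; EF_Task 8 = 11+16 = 27
ES_Task 9 = max(EF_Task 3=11, EF_Task 5=28, EF_Task 6=17, EF_Task 7=15, EF_Task 8=27) = 28; EF_Task 9 = 28+5 = 33
Expected project duration μ = 33 days. Critical path: Task 1 → Task 2 → Task 5 → Task 9.

Backward pass:
LF_Task 9 = 33; LS_Task 9 = 33−5 = 28
LF_Task 8 = LS_Task 9 = 28; LS_Task 8 = 28−16 = 12
LF_Task 7 = LS_Task 9 = 28; LS_Task 7 = 28−4 = 24
LF_Task 6 = LS_Task 9 = 28; LS_Task 6 = 28−6 = 22
LF_Task 5 = LS_Task 9 = 28; LS_Task 5 = 28−9 = 19
LF_Task 4 = LS_Task 7 = 24; LS_Task 4 = 24−7 = 17
LF_Task 3 = min(LS_Task 6=22, LS_Task 7=24, LS_Task 8=12, LS_Task 9=28) = 12; LS_Task 3 = 12−8 = 4
LF_Task 2 = LS_Task 5 = 19; LS_Task 2 = 19−16 = 3
LF_Task 1 = min(LS_Task 2=3, LS_Task 3=4, LS_Task 4=17) = 3; LS_Task 1 = 3−3 = 0
Slack_Task 7 = LS_Task 7 − ES_Task 7 = 24 − 11 = 13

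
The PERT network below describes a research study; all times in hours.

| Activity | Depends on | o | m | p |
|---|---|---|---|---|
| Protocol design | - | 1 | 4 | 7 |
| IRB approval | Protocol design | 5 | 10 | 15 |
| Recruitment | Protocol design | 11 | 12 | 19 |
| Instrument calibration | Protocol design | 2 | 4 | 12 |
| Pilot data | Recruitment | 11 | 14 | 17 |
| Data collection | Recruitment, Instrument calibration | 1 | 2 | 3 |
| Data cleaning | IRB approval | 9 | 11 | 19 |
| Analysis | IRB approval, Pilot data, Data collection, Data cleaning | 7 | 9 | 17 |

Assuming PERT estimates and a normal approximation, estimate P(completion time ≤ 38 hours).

te_Protocol design = (1 + 4·4 + 7)/6 = 24/6 = 4; σ²_Protocol design = ((7−1)/6)² = 1.000
te_IRB approval = (5 + 4·10 + 15)/6 = 60/6 = 10; σ²_IRB approval = ((15−5)/6)² = 2.778
te_Recruitment = (11 + 4·12 + 19)/6 = 78/6 = 13; σ²_Recruitment = ((19−11)/6)² = 1.778
te_Instrument calibration = (2 + 4·4 + 12)/6 = 30/6 = 5; σ²_Instrument calibration = ((12−2)/6)² = 2.778
te_Pilot data = (11 + 4·14 + 17)/6 = 84/6 = 14; σ²_Pilot data = ((17−11)/6)² = 1.000
te_Data collection = (1 + 4·2 + 3)/6 = 12/6 = 2; σ²_Data collection = ((3−1)/6)² = 0.111
te_Data cleaning = (9 + 4·11 + 19)/6 = 72/6 = 12; σ²_Data cleaning = ((19−9)/6)² = 2.778
te_Analysis = (7 + 4·9 + 17)/6 = 60/6 = 10; σ²_Analysis = ((17−7)/6)² = 2.778

Forward pass:
ES_Protocol design = 0; EF_Protocol design = 4
ES_IRB approval = 4; EF_IRB approval = 4+10 = 14
ES_Recruitment = 4; EF_Recruitment = 4+13 = 17
ES_Instrument calibration = 4; EF_Instrument calibration = 4+5 = 9
ES_Pilot data = 17; EF_Pilot data = 17+14 = 31
ES_Data collection = max(EF_Recruitment=17, EF_Instrument calibration=9) = 17; EF_Data collection = 17+2 = 19
ES_Data cleaning = 14; EF_Data cleaning = 14+12 = 26
ES_Analysis = max(EF_IRB approval=14, EF_Pilot data=31, EF_Data collection=19, EF_Data cleaning=26) = 31; EF_Analysis = 31+10 = 41
Expected project duration μ = 41 hours. Critical path: Protocol design → Recruitment → Pilot data → Analysis.

Variance along critical path = 1.000 + 1.778 + 1.000 + 2.778 = 6.556; σ = √6.556 = 2.560 hours.
Z = (38 − 41) / 2.560 = -1.172
P(T ≤ 38) = Φ(-1.172) ≈ 0.121

0.121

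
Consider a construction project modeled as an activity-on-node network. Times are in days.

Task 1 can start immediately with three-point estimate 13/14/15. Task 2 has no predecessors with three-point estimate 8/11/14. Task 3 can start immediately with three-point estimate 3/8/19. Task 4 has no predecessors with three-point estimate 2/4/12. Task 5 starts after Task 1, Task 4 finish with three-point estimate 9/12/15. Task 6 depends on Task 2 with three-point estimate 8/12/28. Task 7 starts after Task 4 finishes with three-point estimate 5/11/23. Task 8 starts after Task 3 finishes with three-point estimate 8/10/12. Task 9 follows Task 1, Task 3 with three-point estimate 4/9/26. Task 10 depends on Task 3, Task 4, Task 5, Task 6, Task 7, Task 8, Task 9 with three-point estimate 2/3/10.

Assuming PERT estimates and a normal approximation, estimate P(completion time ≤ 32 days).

te_Task 1 = (13 + 4·14 + 15)/6 = 84/6 = 14; σ²_Task 1 = ((15−13)/6)² = 0.111
te_Task 2 = (8 + 4·11 + 14)/6 = 66/6 = 11; σ²_Task 2 = ((14−8)/6)² = 1.000
te_Task 3 = (3 + 4·8 + 19)/6 = 54/6 = 9; σ²_Task 3 = ((19−3)/6)² = 7.111
te_Task 4 = (2 + 4·4 + 12)/6 = 30/6 = 5; σ²_Task 4 = ((12−2)/6)² = 2.778
te_Task 5 = (9 + 4·12 + 15)/6 = 72/6 = 12; σ²_Task 5 = ((15−9)/6)² = 1.000
te_Task 6 = (8 + 4·12 + 28)/6 = 84/6 = 14; σ²_Task 6 = ((28−8)/6)² = 11.111
te_Task 7 = (5 + 4·11 + 23)/6 = 72/6 = 12; σ²_Task 7 = ((23−5)/6)² = 9.000
te_Task 8 = (8 + 4·10 + 12)/6 = 60/6 = 10; σ²_Task 8 = ((12−8)/6)² = 0.444
te_Task 9 = (4 + 4·9 + 26)/6 = 66/6 = 11; σ²_Task 9 = ((26−4)/6)² = 13.444
te_Task 10 = (2 + 4·3 + 10)/6 = 24/6 = 4; σ²_Task 10 = ((10−2)/6)² = 1.778

Forward pass:
ES_Task 1 = 0; EF_Task 1 = 14
ES_Task 2 = 0; EF_Task 2 = 11
ES_Task 3 = 0; EF_Task 3 = 9
ES_Task 4 = 0; EF_Task 4 = 5
ES_Task 5 = max(EF_Task 1=14, EF_Task 4=5) = 14; EF_Task 5 = 14+12 = 26
ES_Task 6 = 11; EF_Task 6 = 11+14 = 25
ES_Task 7 = 5; EF_Task 7 = 5+12 = 17
ES_Task 8 = 9; EF_Task 8 = 9+10 = 19
ES_Task 9 = max(EF_Task 1=14, EF_Task 3=9) = 14; EF_Task 9 = 14+11 = 25
ES_Task 10 = max(EF_Task 3=9, EF_Task 4=5, EF_Task 5=26, EF_Task 6=25, EF_Task 7=17, EF_Task 8=19, EF_Task 9=25) = 26; EF_Task 10 = 26+4 = 30
Expected project duration μ = 30 days. Critical path: Task 1 → Task 5 → Task 10.

Variance along critical path = 0.111 + 1.000 + 1.778 = 2.889; σ = √2.889 = 1.700 days.
Z = (32 − 30) / 1.700 = 1.177
P(T ≤ 32) = Φ(1.177) ≈ 0.880

0.880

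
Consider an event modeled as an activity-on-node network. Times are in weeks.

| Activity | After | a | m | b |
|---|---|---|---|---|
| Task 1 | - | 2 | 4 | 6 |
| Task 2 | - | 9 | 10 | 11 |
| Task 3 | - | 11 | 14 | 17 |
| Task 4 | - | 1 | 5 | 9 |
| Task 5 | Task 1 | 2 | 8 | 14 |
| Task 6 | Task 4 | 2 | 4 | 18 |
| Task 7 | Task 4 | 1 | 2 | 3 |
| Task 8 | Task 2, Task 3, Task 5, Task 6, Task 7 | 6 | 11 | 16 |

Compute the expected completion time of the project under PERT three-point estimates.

te_Task 1 = (2 + 4·4 + 6)/6 = 24/6 = 4
te_Task 2 = (9 + 4·10 + 11)/6 = 60/6 = 10
te_Task 3 = (11 + 4·14 + 17)/6 = 84/6 = 14
te_Task 4 = (1 + 4·5 + 9)/6 = 30/6 = 5
te_Task 5 = (2 + 4·8 + 14)/6 = 48/6 = 8
te_Task 6 = (2 + 4·4 + 18)/6 = 36/6 = 6
te_Task 7 = (1 + 4·2 + 3)/6 = 12/6 = 2
te_Task 8 = (6 + 4·11 + 16)/6 = 66/6 = 11

Forward pass:
ES_Task 1 = 0; EF_Task 1 = 4
ES_Task 2 = 0; EF_Task 2 = 10
ES_Task 3 = 0; EF_Task 3 = 14
ES_Task 4 = 0; EF_Task 4 = 5
ES_Task 5 = 4; EF_Task 5 = 4+8 = 12
ES_Task 6 = 5; EF_Task 6 = 5+6 = 11
ES_Task 7 = 5; EF_Task 7 = 5+2 = 7
ES_Task 8 = max(EF_Task 2=10, EF_Task 3=14, EF_Task 5=12, EF_Task 6=11, EF_Task 7=7) = 14; EF_Task 8 = 14+11 = 25
Expected project duration μ = 25 weeks. Critical path: Task 3 → Task 8.

25 weeks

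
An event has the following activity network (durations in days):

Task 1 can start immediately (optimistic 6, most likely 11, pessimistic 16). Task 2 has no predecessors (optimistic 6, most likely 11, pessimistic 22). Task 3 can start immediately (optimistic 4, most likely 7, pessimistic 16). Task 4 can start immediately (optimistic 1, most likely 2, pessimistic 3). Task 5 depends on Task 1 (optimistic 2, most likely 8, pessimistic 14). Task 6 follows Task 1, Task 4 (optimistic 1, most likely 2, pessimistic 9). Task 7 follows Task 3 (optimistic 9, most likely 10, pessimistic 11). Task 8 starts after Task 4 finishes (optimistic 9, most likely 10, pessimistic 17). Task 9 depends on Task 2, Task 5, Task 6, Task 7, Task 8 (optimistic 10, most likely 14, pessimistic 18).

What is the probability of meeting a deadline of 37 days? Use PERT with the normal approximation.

0.914

te_Task 1 = (6 + 4·11 + 16)/6 = 66/6 = 11; σ²_Task 1 = ((16−6)/6)² = 2.778
te_Task 2 = (6 + 4·11 + 22)/6 = 72/6 = 12; σ²_Task 2 = ((22−6)/6)² = 7.111
te_Task 3 = (4 + 4·7 + 16)/6 = 48/6 = 8; σ²_Task 3 = ((16−4)/6)² = 4.000
te_Task 4 = (1 + 4·2 + 3)/6 = 12/6 = 2; σ²_Task 4 = ((3−1)/6)² = 0.111
te_Task 5 = (2 + 4·8 + 14)/6 = 48/6 = 8; σ²_Task 5 = ((14−2)/6)² = 4.000
te_Task 6 = (1 + 4·2 + 9)/6 = 18/6 = 3; σ²_Task 6 = ((9−1)/6)² = 1.778
te_Task 7 = (9 + 4·10 + 11)/6 = 60/6 = 10; σ²_Task 7 = ((11−9)/6)² = 0.111
te_Task 8 = (9 + 4·10 + 17)/6 = 66/6 = 11; σ²_Task 8 = ((17−9)/6)² = 1.778
te_Task 9 = (10 + 4·14 + 18)/6 = 84/6 = 14; σ²_Task 9 = ((18−10)/6)² = 1.778

Forward pass:
ES_Task 1 = 0; EF_Task 1 = 11
ES_Task 2 = 0; EF_Task 2 = 12
ES_Task 3 = 0; EF_Task 3 = 8
ES_Task 4 = 0; EF_Task 4 = 2
ES_Task 5 = 11; EF_Task 5 = 11+8 = 19
ES_Task 6 = max(EF_Task 1=11, EF_Task 4=2) = 11; EF_Task 6 = 11+3 = 14
ES_Task 7 = 8; EF_Task 7 = 8+10 = 18
ES_Task 8 = 2; EF_Task 8 = 2+11 = 13
ES_Task 9 = max(EF_Task 2=12, EF_Task 5=19, EF_Task 6=14, EF_Task 7=18, EF_Task 8=13) = 19; EF_Task 9 = 19+14 = 33
Expected project duration μ = 33 days. Critical path: Task 1 → Task 5 → Task 9.

Variance along critical path = 2.778 + 4.000 + 1.778 = 8.556; σ = √8.556 = 2.925 days.
Z = (37 − 33) / 2.925 = 1.368
P(T ≤ 37) = Φ(1.368) ≈ 0.914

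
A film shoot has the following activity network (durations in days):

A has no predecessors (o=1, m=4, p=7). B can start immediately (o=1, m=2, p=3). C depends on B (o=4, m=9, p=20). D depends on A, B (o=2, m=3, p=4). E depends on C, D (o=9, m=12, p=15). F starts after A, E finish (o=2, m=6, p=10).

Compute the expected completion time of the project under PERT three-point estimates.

30 days

te_A = (1 + 4·4 + 7)/6 = 24/6 = 4
te_B = (1 + 4·2 + 3)/6 = 12/6 = 2
te_C = (4 + 4·9 + 20)/6 = 60/6 = 10
te_D = (2 + 4·3 + 4)/6 = 18/6 = 3
te_E = (9 + 4·12 + 15)/6 = 72/6 = 12
te_F = (2 + 4·6 + 10)/6 = 36/6 = 6

Forward pass:
ES_A = 0; EF_A = 4
ES_B = 0; EF_B = 2
ES_C = 2; EF_C = 2+10 = 12
ES_D = max(EF_A=4, EF_B=2) = 4; EF_D = 4+3 = 7
ES_E = max(EF_C=12, EF_D=7) = 12; EF_E = 12+12 = 24
ES_F = max(EF_A=4, EF_E=24) = 24; EF_F = 24+6 = 30
Expected project duration μ = 30 days. Critical path: B → C → E → F.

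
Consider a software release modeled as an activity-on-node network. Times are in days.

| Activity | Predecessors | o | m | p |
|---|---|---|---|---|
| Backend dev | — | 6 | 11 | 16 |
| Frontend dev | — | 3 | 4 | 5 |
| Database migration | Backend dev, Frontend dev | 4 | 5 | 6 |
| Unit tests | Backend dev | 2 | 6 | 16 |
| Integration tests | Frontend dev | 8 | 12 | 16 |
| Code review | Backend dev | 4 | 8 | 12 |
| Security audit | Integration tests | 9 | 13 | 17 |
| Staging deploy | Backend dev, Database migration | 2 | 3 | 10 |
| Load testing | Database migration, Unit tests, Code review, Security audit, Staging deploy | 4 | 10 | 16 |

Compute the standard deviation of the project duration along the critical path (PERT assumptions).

2.77 days

te_Backend dev = (6 + 4·11 + 16)/6 = 66/6 = 11; σ²_Backend dev = ((16−6)/6)² = 2.778
te_Frontend dev = (3 + 4·4 + 5)/6 = 24/6 = 4; σ²_Frontend dev = ((5−3)/6)² = 0.111
te_Database migration = (4 + 4·5 + 6)/6 = 30/6 = 5; σ²_Database migration = ((6−4)/6)² = 0.111
te_Unit tests = (2 + 4·6 + 16)/6 = 42/6 = 7; σ²_Unit tests = ((16−2)/6)² = 5.444
te_Integration tests = (8 + 4·12 + 16)/6 = 72/6 = 12; σ²_Integration tests = ((16−8)/6)² = 1.778
te_Code review = (4 + 4·8 + 12)/6 = 48/6 = 8; σ²_Code review = ((12−4)/6)² = 1.778
te_Security audit = (9 + 4·13 + 17)/6 = 78/6 = 13; σ²_Security audit = ((17−9)/6)² = 1.778
te_Staging deploy = (2 + 4·3 + 10)/6 = 24/6 = 4; σ²_Staging deploy = ((10−2)/6)² = 1.778
te_Load testing = (4 + 4·10 + 16)/6 = 60/6 = 10; σ²_Load testing = ((16−4)/6)² = 4.000

Forward pass:
ES_Backend dev = 0; EF_Backend dev = 11
ES_Frontend dev = 0; EF_Frontend dev = 4
ES_Database migration = max(EF_Backend dev=11, EF_Frontend dev=4) = 11; EF_Database migration = 11+5 = 16
ES_Unit tests = 11; EF_Unit tests = 11+7 = 18
ES_Integration tests = 4; EF_Integration tests = 4+12 = 16
ES_Code review = 11; EF_Code review = 11+8 = 19
ES_Security audit = 16; EF_Security audit = 16+13 = 29
ES_Staging deploy = max(EF_Backend dev=11, EF_Database migration=16) = 16; EF_Staging deploy = 16+4 = 20
ES_Load testing = max(EF_Database migration=16, EF_Unit tests=18, EF_Code review=19, EF_Security audit=29, EF_Staging deploy=20) = 29; EF_Load testing = 29+10 = 39
Expected project duration μ = 39 days. Critical path: Frontend dev → Integration tests → Security audit → Load testing.

Variance along critical path = 0.111 + 1.778 + 1.778 + 4.000 = 7.667
σ = √7.667 = 2.769 days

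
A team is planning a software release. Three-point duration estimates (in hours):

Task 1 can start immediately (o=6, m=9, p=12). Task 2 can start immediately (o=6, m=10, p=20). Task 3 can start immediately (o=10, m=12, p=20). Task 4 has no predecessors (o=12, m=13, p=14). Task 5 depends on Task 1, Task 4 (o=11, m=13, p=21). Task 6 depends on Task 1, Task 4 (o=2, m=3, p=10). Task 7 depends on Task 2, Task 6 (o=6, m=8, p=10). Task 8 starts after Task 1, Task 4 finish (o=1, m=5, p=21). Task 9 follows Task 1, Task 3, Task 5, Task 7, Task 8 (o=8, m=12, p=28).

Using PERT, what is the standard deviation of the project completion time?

te_Task 1 = (6 + 4·9 + 12)/6 = 54/6 = 9; σ²_Task 1 = ((12−6)/6)² = 1.000
te_Task 2 = (6 + 4·10 + 20)/6 = 66/6 = 11; σ²_Task 2 = ((20−6)/6)² = 5.444
te_Task 3 = (10 + 4·12 + 20)/6 = 78/6 = 13; σ²_Task 3 = ((20−10)/6)² = 2.778
te_Task 4 = (12 + 4·13 + 14)/6 = 78/6 = 13; σ²_Task 4 = ((14−12)/6)² = 0.111
te_Task 5 = (11 + 4·13 + 21)/6 = 84/6 = 14; σ²_Task 5 = ((21−11)/6)² = 2.778
te_Task 6 = (2 + 4·3 + 10)/6 = 24/6 = 4; σ²_Task 6 = ((10−2)/6)² = 1.778
te_Task 7 = (6 + 4·8 + 10)/6 = 48/6 = 8; σ²_Task 7 = ((10−6)/6)² = 0.444
te_Task 8 = (1 + 4·5 + 21)/6 = 42/6 = 7; σ²_Task 8 = ((21−1)/6)² = 11.111
te_Task 9 = (8 + 4·12 + 28)/6 = 84/6 = 14; σ²_Task 9 = ((28−8)/6)² = 11.111

Forward pass:
ES_Task 1 = 0; EF_Task 1 = 9
ES_Task 2 = 0; EF_Task 2 = 11
ES_Task 3 = 0; EF_Task 3 = 13
ES_Task 4 = 0; EF_Task 4 = 13
ES_Task 5 = max(EF_Task 1=9, EF_Task 4=13) = 13; EF_Task 5 = 13+14 = 27
ES_Task 6 = max(EF_Task 1=9, EF_Task 4=13) = 13; EF_Task 6 = 13+4 = 17
ES_Task 7 = max(EF_Task 2=11, EF_Task 6=17) = 17; EF_Task 7 = 17+8 = 25
ES_Task 8 = max(EF_Task 1=9, EF_Task 4=13) = 13; EF_Task 8 = 13+7 = 20
ES_Task 9 = max(EF_Task 1=9, EF_Task 3=13, EF_Task 5=27, EF_Task 7=25, EF_Task 8=20) = 27; EF_Task 9 = 27+14 = 41
Expected project duration μ = 41 hours. Critical path: Task 4 → Task 5 → Task 9.

Variance along critical path = 0.111 + 2.778 + 11.111 = 14.000
σ = √14.000 = 3.742 hours

3.74 hours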